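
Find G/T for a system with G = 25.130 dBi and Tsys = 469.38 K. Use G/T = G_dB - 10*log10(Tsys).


G/T = 25.130 - 10*log10(469.38) = 25.130 - 26.71525 = -1.585 dB/K

-1.585 dB/K


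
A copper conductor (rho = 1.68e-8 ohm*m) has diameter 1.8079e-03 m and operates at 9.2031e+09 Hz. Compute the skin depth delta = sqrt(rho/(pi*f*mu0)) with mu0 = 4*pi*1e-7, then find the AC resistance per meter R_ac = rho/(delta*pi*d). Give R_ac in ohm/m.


delta = sqrt(1.68e-8 / (pi * 9.2031e+09 * 4*pi*1e-7)) = 6.799981e-07 m
R_ac = 1.68e-8 / (6.799981e-07 * pi * 1.8079e-03) = 4.350 ohm/m

4.350 ohm/m


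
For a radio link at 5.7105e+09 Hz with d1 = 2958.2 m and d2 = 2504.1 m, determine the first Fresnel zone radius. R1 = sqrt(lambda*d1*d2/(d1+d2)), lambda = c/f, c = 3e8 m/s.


lambda = c / f = 3.0000e+08 / 5.7105e+09 = 0.05253480 m
R1 = sqrt(0.05253480 * 2958.2 * 2504.1 / (2958.2 + 2504.1)) = 8.441 m

8.441 m


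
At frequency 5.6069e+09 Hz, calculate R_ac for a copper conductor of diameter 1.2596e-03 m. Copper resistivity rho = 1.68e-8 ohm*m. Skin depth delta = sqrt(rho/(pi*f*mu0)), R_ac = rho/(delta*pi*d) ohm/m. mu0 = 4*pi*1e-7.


delta = sqrt(1.68e-8 / (pi * 5.6069e+09 * 4*pi*1e-7)) = 8.711910e-07 m
R_ac = 1.68e-8 / (8.711910e-07 * pi * 1.2596e-03) = 4.873 ohm/m

4.873 ohm/m


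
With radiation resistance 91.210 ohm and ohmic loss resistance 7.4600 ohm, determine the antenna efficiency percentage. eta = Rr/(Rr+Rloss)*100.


eta = 91.210 / (91.210 + 7.4600) * 100 = 92.44%

92.44%


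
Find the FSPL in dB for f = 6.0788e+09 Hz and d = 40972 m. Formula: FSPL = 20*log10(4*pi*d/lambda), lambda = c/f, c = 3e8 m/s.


lambda = c / f = 3.0000e+08 / 6.0788e+09 = 0.04935185 m
FSPL = 20 * log10(4*pi*40972/0.04935185) = 140.4 dB

140.4 dB


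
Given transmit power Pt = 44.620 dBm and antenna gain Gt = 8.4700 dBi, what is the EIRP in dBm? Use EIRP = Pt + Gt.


EIRP = Pt + Gt = 44.620 + 8.4700 = 53.09 dBm

53.09 dBm


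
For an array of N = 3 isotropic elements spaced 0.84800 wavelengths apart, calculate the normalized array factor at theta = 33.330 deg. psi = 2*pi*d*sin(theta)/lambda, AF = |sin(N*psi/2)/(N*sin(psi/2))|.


psi = 2*pi*0.84800*sin(33.330 deg) = 2.927602 rad
AF = |sin(3*2.927602/2) / (3*sin(2.927602/2))| = 0.3181

0.3181


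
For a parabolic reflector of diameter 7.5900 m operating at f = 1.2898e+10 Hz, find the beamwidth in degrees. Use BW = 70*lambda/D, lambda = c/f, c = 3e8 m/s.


lambda = c / f = 3.0000e+08 / 1.2898e+10 = 0.02325942 m
BW = 70 * 0.02325942 / 7.5900 = 0.2145 deg

0.2145 deg


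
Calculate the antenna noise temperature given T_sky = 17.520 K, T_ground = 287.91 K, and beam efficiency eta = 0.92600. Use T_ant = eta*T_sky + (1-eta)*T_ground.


T_ant = 0.92600 * 17.520 + (1 - 0.92600) * 287.91 = 37.53 K

37.53 K


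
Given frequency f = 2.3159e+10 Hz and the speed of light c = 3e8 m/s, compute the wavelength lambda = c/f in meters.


lambda = c / f = 3.0000e+08 / 2.3159e+10 = 0.01295 m

0.01295 m


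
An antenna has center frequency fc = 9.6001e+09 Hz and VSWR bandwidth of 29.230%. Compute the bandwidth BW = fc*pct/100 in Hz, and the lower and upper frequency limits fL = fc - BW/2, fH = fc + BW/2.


BW = 9.6001e+09 * 29.230/100 = 2.806109e+09 Hz
fL = 9.6001e+09 - 2.806109e+09/2 = 8.197e+09 Hz
fH = 9.6001e+09 + 2.806109e+09/2 = 1.100e+10 Hz

BW=2.806e+09 Hz, fL=8.197e+09 Hz, fH=1.100e+10 Hz


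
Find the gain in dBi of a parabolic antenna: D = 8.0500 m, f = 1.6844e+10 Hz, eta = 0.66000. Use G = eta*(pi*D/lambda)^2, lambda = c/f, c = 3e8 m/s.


lambda = c / f = 3.0000e+08 / 1.6844e+10 = 0.01781050 m
G_linear = 0.66000 * (pi * 8.0500 / 0.01781050)^2 = 1.330709e+06
G_dBi = 10 * log10(1.330709e+06) = 61.24 dBi

61.24 dBi


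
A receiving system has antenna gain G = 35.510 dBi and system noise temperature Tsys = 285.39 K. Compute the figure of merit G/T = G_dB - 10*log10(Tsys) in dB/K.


G/T = 35.510 - 10*log10(285.39) = 35.510 - 24.55439 = 10.96 dB/K

10.96 dB/K


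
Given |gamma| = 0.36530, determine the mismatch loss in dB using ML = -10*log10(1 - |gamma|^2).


ML = -10 * log10(1 - 0.36530^2) = -10 * log10(0.86655591) = 0.6220 dB

0.6220 dB


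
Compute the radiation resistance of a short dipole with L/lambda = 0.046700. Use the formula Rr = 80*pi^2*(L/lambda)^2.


Rr = 80 * pi^2 * (0.046700)^2 = 80 * 9.869604 * 2.180890e-03 = 1.722 ohm

1.722 ohm


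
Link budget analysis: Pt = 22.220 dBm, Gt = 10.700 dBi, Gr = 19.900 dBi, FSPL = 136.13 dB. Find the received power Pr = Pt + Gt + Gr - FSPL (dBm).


Pr = 22.220 + 10.700 + 19.900 - 136.13 = -83.31 dBm

-83.31 dBm


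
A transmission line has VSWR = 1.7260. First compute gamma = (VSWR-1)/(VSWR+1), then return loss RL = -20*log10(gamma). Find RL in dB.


gamma = (1.7260 - 1) / (1.7260 + 1) = 0.2663243
RL = -20 * log10(0.2663243) = 11.49 dB

11.49 dB


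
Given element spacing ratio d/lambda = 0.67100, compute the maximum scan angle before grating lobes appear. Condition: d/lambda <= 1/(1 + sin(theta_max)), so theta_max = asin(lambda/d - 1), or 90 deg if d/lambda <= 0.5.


lambda/d - 1 = 1/0.67100 - 1 = 0.4903130
theta_max = asin(0.4903130) = 29.36 deg

29.36 deg


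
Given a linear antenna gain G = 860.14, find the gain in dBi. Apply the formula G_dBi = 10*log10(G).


G_dBi = 10 * log10(860.14) = 29.35 dBi

29.35 dBi


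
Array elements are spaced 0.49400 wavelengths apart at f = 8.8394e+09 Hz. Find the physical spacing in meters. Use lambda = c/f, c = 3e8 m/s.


lambda = c / f = 3.0000e+08 / 8.8394e+09 = 0.03393896 m
d = 0.49400 * 0.03393896 = 0.01677 m

0.01677 m


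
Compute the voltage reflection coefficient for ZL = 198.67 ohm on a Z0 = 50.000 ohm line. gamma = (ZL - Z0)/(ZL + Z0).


gamma = (198.67 - 50.000) / (198.67 + 50.000) = 0.5979

0.5979


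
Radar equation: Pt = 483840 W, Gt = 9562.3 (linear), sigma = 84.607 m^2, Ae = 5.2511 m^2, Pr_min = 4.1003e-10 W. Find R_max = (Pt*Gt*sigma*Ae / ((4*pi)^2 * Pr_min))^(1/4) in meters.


R^4 = 483840*9562.3*84.607*5.2511 / ((4*pi)^2 * 4.1003e-10) = 3.174573e+19
R_max = 3.174573e+19^0.25 = 75062 m

75062 m


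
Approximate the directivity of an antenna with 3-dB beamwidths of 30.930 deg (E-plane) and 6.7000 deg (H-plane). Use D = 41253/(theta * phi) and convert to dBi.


D_linear = 41253 / (30.930 * 6.7000) = 199.0677
D_dBi = 10 * log10(199.0677) = 22.99 dBi

22.99 dBi


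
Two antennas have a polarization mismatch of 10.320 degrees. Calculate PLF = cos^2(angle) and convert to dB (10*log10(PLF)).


PLF_linear = cos^2(10.320 deg) = 0.9679068
PLF_dB = 10 * log10(0.9679068) = -0.1417 dB

-0.1417 dB


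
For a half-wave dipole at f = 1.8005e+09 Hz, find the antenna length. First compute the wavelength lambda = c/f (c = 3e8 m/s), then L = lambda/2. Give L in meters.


lambda = c / f = 3.0000e+08 / 1.8005e+09 = 0.1666204 m
L = lambda / 2 = 0.1666204 / 2 = 0.08331 m

0.08331 m


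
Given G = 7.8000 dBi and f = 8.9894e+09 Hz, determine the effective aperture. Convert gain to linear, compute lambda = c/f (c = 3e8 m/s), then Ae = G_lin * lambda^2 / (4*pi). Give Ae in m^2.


lambda = c / f = 3.0000e+08 / 8.9894e+09 = 0.03337264 m
G_linear = 10^(7.8000/10) = 6.025596
Ae = G_linear * lambda^2 / (4*pi) = 6.025596 * 0.03337264^2 / (4*pi) = 5.340e-04 m^2

5.340e-04 m^2


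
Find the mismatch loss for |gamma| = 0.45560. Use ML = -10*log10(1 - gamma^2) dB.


ML = -10 * log10(1 - 0.45560^2) = -10 * log10(0.79242864) = 1.010 dB

1.010 dB


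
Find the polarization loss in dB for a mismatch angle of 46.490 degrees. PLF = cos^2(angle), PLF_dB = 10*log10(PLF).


PLF_linear = cos^2(46.490 deg) = 0.4740063
PLF_dB = 10 * log10(0.4740063) = -3.242 dB

-3.242 dB


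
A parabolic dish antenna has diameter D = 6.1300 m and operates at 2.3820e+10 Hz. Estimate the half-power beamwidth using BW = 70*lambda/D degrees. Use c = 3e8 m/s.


lambda = c / f = 3.0000e+08 / 2.3820e+10 = 0.01259446 m
BW = 70 * 0.01259446 / 6.1300 = 0.1438 deg

0.1438 deg


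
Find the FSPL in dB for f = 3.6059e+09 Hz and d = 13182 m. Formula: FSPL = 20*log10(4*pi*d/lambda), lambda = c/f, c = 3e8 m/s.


lambda = c / f = 3.0000e+08 / 3.6059e+09 = 0.08319698 m
FSPL = 20 * log10(4*pi*13182/0.08319698) = 126.0 dB

126.0 dB


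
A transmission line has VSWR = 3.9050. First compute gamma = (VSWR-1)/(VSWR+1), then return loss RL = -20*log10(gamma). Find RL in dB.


gamma = (3.9050 - 1) / (3.9050 + 1) = 0.5922528
RL = -20 * log10(0.5922528) = 4.550 dB

4.550 dB


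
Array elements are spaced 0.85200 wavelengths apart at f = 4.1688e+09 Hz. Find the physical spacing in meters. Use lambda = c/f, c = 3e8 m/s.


lambda = c / f = 3.0000e+08 / 4.1688e+09 = 0.07196315 m
d = 0.85200 * 0.07196315 = 0.06131 m

0.06131 m


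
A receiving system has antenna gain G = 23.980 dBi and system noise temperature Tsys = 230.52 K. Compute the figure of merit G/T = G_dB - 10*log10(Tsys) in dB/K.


G/T = 23.980 - 10*log10(230.52) = 23.980 - 23.62709 = 0.3529 dB/K

0.3529 dB/K


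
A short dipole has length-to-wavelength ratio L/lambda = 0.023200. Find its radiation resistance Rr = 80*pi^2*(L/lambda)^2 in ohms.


Rr = 80 * pi^2 * (0.023200)^2 = 80 * 9.869604 * 5.382400e-04 = 0.4250 ohm

0.4250 ohm


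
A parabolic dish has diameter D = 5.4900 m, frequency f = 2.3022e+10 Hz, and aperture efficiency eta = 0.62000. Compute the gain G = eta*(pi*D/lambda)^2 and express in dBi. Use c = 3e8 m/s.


lambda = c / f = 3.0000e+08 / 2.3022e+10 = 0.01303101 m
G_linear = 0.62000 * (pi * 5.4900 / 0.01303101)^2 = 1.086125e+06
G_dBi = 10 * log10(1.086125e+06) = 60.36 dBi

60.36 dBi


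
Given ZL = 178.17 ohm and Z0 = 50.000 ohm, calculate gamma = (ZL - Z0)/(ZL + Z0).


gamma = (178.17 - 50.000) / (178.17 + 50.000) = 0.5617

0.5617


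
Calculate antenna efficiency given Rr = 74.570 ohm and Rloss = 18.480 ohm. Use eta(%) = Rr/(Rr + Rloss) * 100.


eta = 74.570 / (74.570 + 18.480) * 100 = 80.14%

80.14%


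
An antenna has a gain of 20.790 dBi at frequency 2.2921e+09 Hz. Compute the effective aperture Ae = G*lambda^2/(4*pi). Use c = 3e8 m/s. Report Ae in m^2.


lambda = c / f = 3.0000e+08 / 2.2921e+09 = 0.1308843 m
G_linear = 10^(20.790/10) = 119.9499
Ae = G_linear * lambda^2 / (4*pi) = 119.9499 * 0.1308843^2 / (4*pi) = 0.1635 m^2

0.1635 m^2


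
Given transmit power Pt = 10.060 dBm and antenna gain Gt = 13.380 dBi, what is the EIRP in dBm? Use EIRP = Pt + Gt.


EIRP = Pt + Gt = 10.060 + 13.380 = 23.44 dBm

23.44 dBm


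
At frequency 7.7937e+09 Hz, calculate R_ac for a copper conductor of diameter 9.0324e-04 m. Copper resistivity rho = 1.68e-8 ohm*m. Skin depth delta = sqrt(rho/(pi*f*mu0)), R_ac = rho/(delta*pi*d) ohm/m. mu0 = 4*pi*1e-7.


delta = sqrt(1.68e-8 / (pi * 7.7937e+09 * 4*pi*1e-7)) = 7.389294e-07 m
R_ac = 1.68e-8 / (7.389294e-07 * pi * 9.0324e-04) = 8.012 ohm/m

8.012 ohm/m


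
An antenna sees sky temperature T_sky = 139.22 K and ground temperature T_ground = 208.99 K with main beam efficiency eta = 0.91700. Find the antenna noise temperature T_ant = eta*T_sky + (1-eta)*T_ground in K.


T_ant = 0.91700 * 139.22 + (1 - 0.91700) * 208.99 = 145.0 K

145.0 K


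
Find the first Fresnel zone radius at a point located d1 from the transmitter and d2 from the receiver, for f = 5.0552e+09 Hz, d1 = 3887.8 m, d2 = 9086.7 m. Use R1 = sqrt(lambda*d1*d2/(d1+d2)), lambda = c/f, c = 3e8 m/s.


lambda = c / f = 3.0000e+08 / 5.0552e+09 = 0.05934483 m
R1 = sqrt(0.05934483 * 3887.8 * 9086.7 / (3887.8 + 9086.7)) = 12.71 m

12.71 m


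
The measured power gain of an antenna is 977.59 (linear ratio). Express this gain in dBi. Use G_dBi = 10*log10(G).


G_dBi = 10 * log10(977.59) = 29.90 dBi

29.90 dBi


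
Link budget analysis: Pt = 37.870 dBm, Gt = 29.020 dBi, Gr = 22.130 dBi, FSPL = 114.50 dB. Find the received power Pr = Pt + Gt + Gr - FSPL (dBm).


Pr = 37.870 + 29.020 + 22.130 - 114.50 = -25.48 dBm

-25.48 dBm


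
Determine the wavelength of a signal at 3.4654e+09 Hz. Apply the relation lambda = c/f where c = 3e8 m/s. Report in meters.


lambda = c / f = 3.0000e+08 / 3.4654e+09 = 0.08657 m

0.08657 m


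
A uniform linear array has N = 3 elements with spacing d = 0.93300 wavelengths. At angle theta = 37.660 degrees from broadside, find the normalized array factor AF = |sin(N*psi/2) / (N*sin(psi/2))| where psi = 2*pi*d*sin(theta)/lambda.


psi = 2*pi*0.93300*sin(37.660 deg) = 3.581662 rad
AF = |sin(3*3.581662/2) / (3*sin(3.581662/2))| = 0.2698

0.2698


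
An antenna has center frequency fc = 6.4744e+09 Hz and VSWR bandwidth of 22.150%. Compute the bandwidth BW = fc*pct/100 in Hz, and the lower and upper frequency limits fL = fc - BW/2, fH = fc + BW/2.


BW = 6.4744e+09 * 22.150/100 = 1.434080e+09 Hz
fL = 6.4744e+09 - 1.434080e+09/2 = 5.757e+09 Hz
fH = 6.4744e+09 + 1.434080e+09/2 = 7.191e+09 Hz

BW=1.434e+09 Hz, fL=5.757e+09 Hz, fH=7.191e+09 Hz


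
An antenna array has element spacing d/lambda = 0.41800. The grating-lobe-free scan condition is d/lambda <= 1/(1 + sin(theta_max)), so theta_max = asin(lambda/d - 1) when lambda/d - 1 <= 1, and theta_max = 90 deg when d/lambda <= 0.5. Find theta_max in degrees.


lambda/d - 1 = 1/0.41800 - 1 = 1.392344 >= 1
d/lambda <= 0.5, so the array can scan to endfire without grating lobes: theta_max = 90 deg

90 deg


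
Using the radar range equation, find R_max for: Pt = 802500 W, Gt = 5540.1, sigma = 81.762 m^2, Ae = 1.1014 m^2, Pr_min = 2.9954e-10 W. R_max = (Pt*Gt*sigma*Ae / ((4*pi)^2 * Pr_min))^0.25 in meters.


R^4 = 802500*5540.1*81.762*1.1014 / ((4*pi)^2 * 2.9954e-10) = 8.464176e+18
R_max = 8.464176e+18^0.25 = 53938 m

53938 m


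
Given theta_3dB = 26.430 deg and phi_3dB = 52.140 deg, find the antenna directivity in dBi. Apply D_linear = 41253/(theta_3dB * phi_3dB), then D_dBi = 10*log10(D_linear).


D_linear = 41253 / (26.430 * 52.140) = 29.93556
D_dBi = 10 * log10(29.93556) = 14.76 dBi

14.76 dBi


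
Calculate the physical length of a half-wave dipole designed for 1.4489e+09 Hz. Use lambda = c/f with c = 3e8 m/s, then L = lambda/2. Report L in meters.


lambda = c / f = 3.0000e+08 / 1.4489e+09 = 0.2070536 m
L = lambda / 2 = 0.2070536 / 2 = 0.1035 m

0.1035 m


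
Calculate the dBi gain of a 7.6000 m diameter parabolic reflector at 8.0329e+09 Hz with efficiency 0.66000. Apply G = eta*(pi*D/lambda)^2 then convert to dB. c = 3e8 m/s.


lambda = c / f = 3.0000e+08 / 8.0329e+09 = 0.03734641 m
G_linear = 0.66000 * (pi * 7.6000 / 0.03734641)^2 = 269757.3
G_dBi = 10 * log10(269757.3) = 54.31 dBi

54.31 dBi


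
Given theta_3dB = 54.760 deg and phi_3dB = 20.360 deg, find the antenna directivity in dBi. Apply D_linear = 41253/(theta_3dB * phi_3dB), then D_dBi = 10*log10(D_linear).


D_linear = 41253 / (54.760 * 20.360) = 37.00107
D_dBi = 10 * log10(37.00107) = 15.68 dBi

15.68 dBi


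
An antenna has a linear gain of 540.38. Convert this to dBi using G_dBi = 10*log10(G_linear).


G_dBi = 10 * log10(540.38) = 27.33 dBi

27.33 dBi


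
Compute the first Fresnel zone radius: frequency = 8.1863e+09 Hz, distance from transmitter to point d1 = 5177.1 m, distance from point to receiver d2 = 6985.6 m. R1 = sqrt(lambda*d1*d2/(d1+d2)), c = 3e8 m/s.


lambda = c / f = 3.0000e+08 / 8.1863e+09 = 0.03664659 m
R1 = sqrt(0.03664659 * 5177.1 * 6985.6 / (5177.1 + 6985.6)) = 10.44 m

10.44 m


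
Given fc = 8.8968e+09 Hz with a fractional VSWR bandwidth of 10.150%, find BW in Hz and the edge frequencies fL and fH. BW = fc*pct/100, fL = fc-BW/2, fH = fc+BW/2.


BW = 8.8968e+09 * 10.150/100 = 9.030252e+08 Hz
fL = 8.8968e+09 - 9.030252e+08/2 = 8.445e+09 Hz
fH = 8.8968e+09 + 9.030252e+08/2 = 9.348e+09 Hz

BW=9.030e+08 Hz, fL=8.445e+09 Hz, fH=9.348e+09 Hz


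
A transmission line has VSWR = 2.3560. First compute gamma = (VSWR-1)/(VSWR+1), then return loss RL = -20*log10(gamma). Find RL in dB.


gamma = (2.3560 - 1) / (2.3560 + 1) = 0.4040524
RL = -20 * log10(0.4040524) = 7.871 dB

7.871 dB


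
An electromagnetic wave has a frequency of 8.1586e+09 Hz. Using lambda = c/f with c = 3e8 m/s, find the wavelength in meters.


lambda = c / f = 3.0000e+08 / 8.1586e+09 = 0.03677 m

0.03677 m


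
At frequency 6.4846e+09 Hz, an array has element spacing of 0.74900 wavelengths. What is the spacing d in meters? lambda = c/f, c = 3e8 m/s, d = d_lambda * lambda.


lambda = c / f = 3.0000e+08 / 6.4846e+09 = 0.04626345 m
d = 0.74900 * 0.04626345 = 0.03465 m

0.03465 m


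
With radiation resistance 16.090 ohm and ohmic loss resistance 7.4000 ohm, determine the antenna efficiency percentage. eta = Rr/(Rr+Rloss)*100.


eta = 16.090 / (16.090 + 7.4000) * 100 = 68.50%

68.50%


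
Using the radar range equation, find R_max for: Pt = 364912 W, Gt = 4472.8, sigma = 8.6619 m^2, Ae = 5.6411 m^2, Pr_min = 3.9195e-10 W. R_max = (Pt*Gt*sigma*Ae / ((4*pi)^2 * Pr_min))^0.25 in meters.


R^4 = 364912*4472.8*8.6619*5.6411 / ((4*pi)^2 * 3.9195e-10) = 1.288529e+18
R_max = 1.288529e+18^0.25 = 33692 m

33692 m


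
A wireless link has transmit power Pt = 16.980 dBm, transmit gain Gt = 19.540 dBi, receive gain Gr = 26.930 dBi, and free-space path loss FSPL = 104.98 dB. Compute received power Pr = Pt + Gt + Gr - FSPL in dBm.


Pr = 16.980 + 19.540 + 26.930 - 104.98 = -41.53 dBm

-41.53 dBm


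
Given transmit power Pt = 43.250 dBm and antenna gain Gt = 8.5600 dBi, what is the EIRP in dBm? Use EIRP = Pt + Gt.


EIRP = Pt + Gt = 43.250 + 8.5600 = 51.81 dBm

51.81 dBm


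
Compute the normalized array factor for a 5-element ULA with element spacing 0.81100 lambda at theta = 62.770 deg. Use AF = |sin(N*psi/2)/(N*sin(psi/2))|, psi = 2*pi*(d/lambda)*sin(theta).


psi = 2*pi*0.81100*sin(62.770 deg) = 4.530946 rad
AF = |sin(5*4.530946/2) / (5*sin(4.530946/2))| = 0.2461

0.2461


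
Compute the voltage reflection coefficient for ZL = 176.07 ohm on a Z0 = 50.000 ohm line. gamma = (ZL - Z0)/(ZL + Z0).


gamma = (176.07 - 50.000) / (176.07 + 50.000) = 0.5577

0.5577


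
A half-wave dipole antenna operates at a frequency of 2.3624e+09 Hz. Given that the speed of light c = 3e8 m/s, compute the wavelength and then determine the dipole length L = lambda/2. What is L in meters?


lambda = c / f = 3.0000e+08 / 2.3624e+09 = 0.1269895 m
L = lambda / 2 = 0.1269895 / 2 = 0.06349 m

0.06349 m


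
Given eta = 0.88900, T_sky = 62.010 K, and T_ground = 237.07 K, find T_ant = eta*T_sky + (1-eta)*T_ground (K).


T_ant = 0.88900 * 62.010 + (1 - 0.88900) * 237.07 = 81.44 K

81.44 K


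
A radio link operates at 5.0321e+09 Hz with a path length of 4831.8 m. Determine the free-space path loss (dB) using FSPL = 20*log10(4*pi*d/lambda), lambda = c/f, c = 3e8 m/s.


lambda = c / f = 3.0000e+08 / 5.0321e+09 = 0.05961726 m
FSPL = 20 * log10(4*pi*4831.8/0.05961726) = 120.2 dB

120.2 dB


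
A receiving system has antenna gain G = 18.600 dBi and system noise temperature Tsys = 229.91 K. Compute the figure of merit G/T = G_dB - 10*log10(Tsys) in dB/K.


G/T = 18.600 - 10*log10(229.91) = 18.600 - 23.61558 = -5.016 dB/K

-5.016 dB/K


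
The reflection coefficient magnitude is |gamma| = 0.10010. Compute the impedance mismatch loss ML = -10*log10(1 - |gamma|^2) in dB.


ML = -10 * log10(1 - 0.10010^2) = -10 * log10(0.98997999) = 0.04374 dB

0.04374 dB


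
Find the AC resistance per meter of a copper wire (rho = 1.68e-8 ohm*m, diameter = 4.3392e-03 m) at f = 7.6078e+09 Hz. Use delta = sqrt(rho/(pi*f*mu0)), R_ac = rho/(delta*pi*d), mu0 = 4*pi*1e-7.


delta = sqrt(1.68e-8 / (pi * 7.6078e+09 * 4*pi*1e-7)) = 7.479029e-07 m
R_ac = 1.68e-8 / (7.479029e-07 * pi * 4.3392e-03) = 1.648 ohm/m

1.648 ohm/m


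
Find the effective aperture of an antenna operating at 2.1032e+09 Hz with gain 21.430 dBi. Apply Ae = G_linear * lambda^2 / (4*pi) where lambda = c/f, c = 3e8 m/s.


lambda = c / f = 3.0000e+08 / 2.1032e+09 = 0.1426398 m
G_linear = 10^(21.430/10) = 138.9953
Ae = G_linear * lambda^2 / (4*pi) = 138.9953 * 0.1426398^2 / (4*pi) = 0.2250 m^2

0.2250 m^2


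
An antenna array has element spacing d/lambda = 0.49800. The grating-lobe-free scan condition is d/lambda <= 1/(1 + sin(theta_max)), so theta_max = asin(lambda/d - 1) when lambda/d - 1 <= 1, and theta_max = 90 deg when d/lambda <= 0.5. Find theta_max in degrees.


lambda/d - 1 = 1/0.49800 - 1 = 1.008032 >= 1
d/lambda <= 0.5, so the array can scan to endfire without grating lobes: theta_max = 90 deg

90 deg


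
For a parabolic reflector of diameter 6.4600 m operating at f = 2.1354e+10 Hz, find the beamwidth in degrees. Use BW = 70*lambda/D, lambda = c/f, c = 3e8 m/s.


lambda = c / f = 3.0000e+08 / 2.1354e+10 = 0.01404889 m
BW = 70 * 0.01404889 / 6.4600 = 0.1522 deg

0.1522 deg


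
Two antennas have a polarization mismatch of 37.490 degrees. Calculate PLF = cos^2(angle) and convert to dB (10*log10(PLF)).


PLF_linear = cos^2(37.490 deg) = 0.6295781
PLF_dB = 10 * log10(0.6295781) = -2.010 dB

-2.010 dB


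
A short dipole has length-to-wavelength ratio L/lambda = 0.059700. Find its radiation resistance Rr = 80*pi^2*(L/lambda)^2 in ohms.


Rr = 80 * pi^2 * (0.059700)^2 = 80 * 9.869604 * 3.564090e-03 = 2.814 ohm

2.814 ohm


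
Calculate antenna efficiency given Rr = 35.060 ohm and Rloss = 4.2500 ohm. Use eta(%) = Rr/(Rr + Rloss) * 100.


eta = 35.060 / (35.060 + 4.2500) * 100 = 89.19%

89.19%


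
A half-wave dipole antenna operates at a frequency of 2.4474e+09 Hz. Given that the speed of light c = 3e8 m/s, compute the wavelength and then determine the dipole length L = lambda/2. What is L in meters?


lambda = c / f = 3.0000e+08 / 2.4474e+09 = 0.1225791 m
L = lambda / 2 = 0.1225791 / 2 = 0.06129 m

0.06129 m


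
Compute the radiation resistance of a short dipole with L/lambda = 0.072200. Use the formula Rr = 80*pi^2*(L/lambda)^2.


Rr = 80 * pi^2 * (0.072200)^2 = 80 * 9.869604 * 5.212840e-03 = 4.116 ohm

4.116 ohm


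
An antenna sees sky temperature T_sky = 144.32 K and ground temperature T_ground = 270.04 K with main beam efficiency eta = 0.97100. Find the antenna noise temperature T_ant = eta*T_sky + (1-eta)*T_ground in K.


T_ant = 0.97100 * 144.32 + (1 - 0.97100) * 270.04 = 148.0 K

148.0 K


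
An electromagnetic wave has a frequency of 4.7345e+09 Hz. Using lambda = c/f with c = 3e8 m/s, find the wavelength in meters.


lambda = c / f = 3.0000e+08 / 4.7345e+09 = 0.06336 m

0.06336 m


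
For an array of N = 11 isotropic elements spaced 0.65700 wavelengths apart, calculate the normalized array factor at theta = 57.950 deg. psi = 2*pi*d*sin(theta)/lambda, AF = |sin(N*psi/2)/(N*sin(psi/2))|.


psi = 2*pi*0.65700*sin(57.950 deg) = 3.498877 rad
AF = |sin(11*3.498877/2) / (11*sin(3.498877/2))| = 0.03549

0.03549


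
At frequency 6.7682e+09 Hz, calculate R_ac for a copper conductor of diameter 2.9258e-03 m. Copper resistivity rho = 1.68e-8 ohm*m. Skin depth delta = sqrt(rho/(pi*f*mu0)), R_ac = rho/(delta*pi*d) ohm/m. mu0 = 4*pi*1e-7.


delta = sqrt(1.68e-8 / (pi * 6.7682e+09 * 4*pi*1e-7)) = 7.929361e-07 m
R_ac = 1.68e-8 / (7.929361e-07 * pi * 2.9258e-03) = 2.305 ohm/m

2.305 ohm/m


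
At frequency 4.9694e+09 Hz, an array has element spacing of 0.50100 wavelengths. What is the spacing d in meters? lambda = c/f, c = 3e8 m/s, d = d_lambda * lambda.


lambda = c / f = 3.0000e+08 / 4.9694e+09 = 0.06036946 m
d = 0.50100 * 0.06036946 = 0.03025 m

0.03025 m


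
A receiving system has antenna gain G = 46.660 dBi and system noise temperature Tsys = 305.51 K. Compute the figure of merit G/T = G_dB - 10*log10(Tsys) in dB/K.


G/T = 46.660 - 10*log10(305.51) = 46.660 - 24.85025 = 21.81 dB/K

21.81 dB/K


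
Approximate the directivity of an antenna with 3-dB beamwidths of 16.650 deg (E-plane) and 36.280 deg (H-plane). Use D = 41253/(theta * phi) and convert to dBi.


D_linear = 41253 / (16.650 * 36.280) = 68.29266
D_dBi = 10 * log10(68.29266) = 18.34 dBi

18.34 dBi


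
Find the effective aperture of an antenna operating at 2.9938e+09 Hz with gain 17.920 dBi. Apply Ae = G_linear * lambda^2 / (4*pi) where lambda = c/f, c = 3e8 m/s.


lambda = c / f = 3.0000e+08 / 2.9938e+09 = 0.1002071 m
G_linear = 10^(17.920/10) = 61.94411
Ae = G_linear * lambda^2 / (4*pi) = 61.94411 * 0.1002071^2 / (4*pi) = 0.04950 m^2

0.04950 m^2


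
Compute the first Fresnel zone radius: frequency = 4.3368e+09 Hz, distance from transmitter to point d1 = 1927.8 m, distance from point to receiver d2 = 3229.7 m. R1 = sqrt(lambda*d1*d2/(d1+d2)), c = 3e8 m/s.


lambda = c / f = 3.0000e+08 / 4.3368e+09 = 0.06917543 m
R1 = sqrt(0.06917543 * 1927.8 * 3229.7 / (1927.8 + 3229.7)) = 9.138 m

9.138 m


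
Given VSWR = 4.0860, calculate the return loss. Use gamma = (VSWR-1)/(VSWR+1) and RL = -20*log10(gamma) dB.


gamma = (4.0860 - 1) / (4.0860 + 1) = 0.6067637
RL = -20 * log10(0.6067637) = 4.340 dB

4.340 dB


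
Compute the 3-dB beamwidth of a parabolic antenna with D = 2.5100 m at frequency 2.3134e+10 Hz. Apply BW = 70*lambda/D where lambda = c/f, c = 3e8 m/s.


lambda = c / f = 3.0000e+08 / 2.3134e+10 = 0.01296793 m
BW = 70 * 0.01296793 / 2.5100 = 0.3617 deg

0.3617 deg


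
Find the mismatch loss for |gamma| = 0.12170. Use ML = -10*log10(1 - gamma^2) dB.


ML = -10 * log10(1 - 0.12170^2) = -10 * log10(0.98518911) = 0.06480 dB

0.06480 dB


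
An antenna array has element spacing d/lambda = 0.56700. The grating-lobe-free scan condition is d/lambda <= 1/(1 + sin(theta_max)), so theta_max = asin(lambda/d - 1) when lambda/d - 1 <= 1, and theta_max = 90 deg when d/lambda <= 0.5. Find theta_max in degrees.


lambda/d - 1 = 1/0.56700 - 1 = 0.7636684
theta_max = asin(0.7636684) = 49.79 deg

49.79 deg


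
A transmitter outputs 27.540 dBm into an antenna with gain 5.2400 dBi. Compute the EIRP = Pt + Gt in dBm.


EIRP = Pt + Gt = 27.540 + 5.2400 = 32.78 dBm

32.78 dBm


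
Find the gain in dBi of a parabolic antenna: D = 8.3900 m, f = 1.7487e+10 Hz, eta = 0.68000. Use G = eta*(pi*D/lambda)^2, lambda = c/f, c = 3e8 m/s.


lambda = c / f = 3.0000e+08 / 1.7487e+10 = 0.01715560 m
G_linear = 0.68000 * (pi * 8.3900 / 0.01715560)^2 = 1.605169e+06
G_dBi = 10 * log10(1.605169e+06) = 62.06 dBi

62.06 dBi


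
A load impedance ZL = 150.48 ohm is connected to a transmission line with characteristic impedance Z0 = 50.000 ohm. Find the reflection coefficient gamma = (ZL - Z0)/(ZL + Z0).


gamma = (150.48 - 50.000) / (150.48 + 50.000) = 0.5012

0.5012


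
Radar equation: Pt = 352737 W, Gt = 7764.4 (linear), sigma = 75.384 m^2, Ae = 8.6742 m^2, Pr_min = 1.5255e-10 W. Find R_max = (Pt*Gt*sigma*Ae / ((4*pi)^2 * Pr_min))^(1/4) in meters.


R^4 = 352737*7764.4*75.384*8.6742 / ((4*pi)^2 * 1.5255e-10) = 7.434223e+19
R_max = 7.434223e+19^0.25 = 92856 m

92856 m


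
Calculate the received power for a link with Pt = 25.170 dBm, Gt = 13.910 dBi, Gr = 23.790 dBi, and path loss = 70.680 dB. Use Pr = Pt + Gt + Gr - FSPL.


Pr = 25.170 + 13.910 + 23.790 - 70.680 = -7.81 dBm

-7.81 dBm


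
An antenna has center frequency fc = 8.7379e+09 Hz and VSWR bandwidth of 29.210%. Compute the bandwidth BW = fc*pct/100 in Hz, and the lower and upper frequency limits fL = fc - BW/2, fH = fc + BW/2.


BW = 8.7379e+09 * 29.210/100 = 2.552341e+09 Hz
fL = 8.7379e+09 - 2.552341e+09/2 = 7.462e+09 Hz
fH = 8.7379e+09 + 2.552341e+09/2 = 1.001e+10 Hz

BW=2.552e+09 Hz, fL=7.462e+09 Hz, fH=1.001e+10 Hz


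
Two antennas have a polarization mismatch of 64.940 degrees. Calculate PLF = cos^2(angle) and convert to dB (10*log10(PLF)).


PLF_linear = cos^2(64.940 deg) = 0.1794091
PLF_dB = 10 * log10(0.1794091) = -7.462 dB

-7.462 dB


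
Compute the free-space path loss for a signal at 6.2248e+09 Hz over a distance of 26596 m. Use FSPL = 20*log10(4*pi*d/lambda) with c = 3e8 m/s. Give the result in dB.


lambda = c / f = 3.0000e+08 / 6.2248e+09 = 0.04819432 m
FSPL = 20 * log10(4*pi*26596/0.04819432) = 136.8 dB

136.8 dB


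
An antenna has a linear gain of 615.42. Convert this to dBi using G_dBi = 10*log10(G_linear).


G_dBi = 10 * log10(615.42) = 27.89 dBi

27.89 dBi


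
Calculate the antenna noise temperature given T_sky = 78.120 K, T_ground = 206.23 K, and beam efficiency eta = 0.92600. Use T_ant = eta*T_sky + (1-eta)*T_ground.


T_ant = 0.92600 * 78.120 + (1 - 0.92600) * 206.23 = 87.60 K

87.60 K


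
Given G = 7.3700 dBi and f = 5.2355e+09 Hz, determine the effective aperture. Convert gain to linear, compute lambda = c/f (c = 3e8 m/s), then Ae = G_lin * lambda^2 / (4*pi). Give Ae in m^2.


lambda = c / f = 3.0000e+08 / 5.2355e+09 = 0.05730112 m
G_linear = 10^(7.3700/10) = 5.457579
Ae = G_linear * lambda^2 / (4*pi) = 5.457579 * 0.05730112^2 / (4*pi) = 1.426e-03 m^2

1.426e-03 m^2


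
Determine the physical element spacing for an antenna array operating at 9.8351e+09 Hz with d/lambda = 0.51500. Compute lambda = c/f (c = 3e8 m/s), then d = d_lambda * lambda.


lambda = c / f = 3.0000e+08 / 9.8351e+09 = 0.03050299 m
d = 0.51500 * 0.03050299 = 0.01571 m

0.01571 m


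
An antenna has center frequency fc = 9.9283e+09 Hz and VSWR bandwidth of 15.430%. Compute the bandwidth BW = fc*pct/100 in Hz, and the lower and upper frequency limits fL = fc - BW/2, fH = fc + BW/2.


BW = 9.9283e+09 * 15.430/100 = 1.531937e+09 Hz
fL = 9.9283e+09 - 1.531937e+09/2 = 9.162e+09 Hz
fH = 9.9283e+09 + 1.531937e+09/2 = 1.069e+10 Hz

BW=1.532e+09 Hz, fL=9.162e+09 Hz, fH=1.069e+10 Hz


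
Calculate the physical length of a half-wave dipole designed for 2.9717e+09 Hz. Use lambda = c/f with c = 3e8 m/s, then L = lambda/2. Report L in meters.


lambda = c / f = 3.0000e+08 / 2.9717e+09 = 0.1009523 m
L = lambda / 2 = 0.1009523 / 2 = 0.05048 m

0.05048 m


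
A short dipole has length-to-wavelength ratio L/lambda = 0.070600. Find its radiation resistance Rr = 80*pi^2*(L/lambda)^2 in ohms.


Rr = 80 * pi^2 * (0.070600)^2 = 80 * 9.869604 * 4.984360e-03 = 3.935 ohm

3.935 ohm


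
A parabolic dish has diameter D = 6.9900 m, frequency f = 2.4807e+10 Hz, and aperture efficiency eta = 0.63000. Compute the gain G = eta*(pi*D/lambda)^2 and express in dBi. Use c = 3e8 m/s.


lambda = c / f = 3.0000e+08 / 2.4807e+10 = 0.01209336 m
G_linear = 0.63000 * (pi * 6.9900 / 0.01209336)^2 = 2.077307e+06
G_dBi = 10 * log10(2.077307e+06) = 63.18 dBi

63.18 dBi


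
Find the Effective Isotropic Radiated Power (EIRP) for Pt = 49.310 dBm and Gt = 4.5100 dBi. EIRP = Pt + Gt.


EIRP = Pt + Gt = 49.310 + 4.5100 = 53.82 dBm

53.82 dBm


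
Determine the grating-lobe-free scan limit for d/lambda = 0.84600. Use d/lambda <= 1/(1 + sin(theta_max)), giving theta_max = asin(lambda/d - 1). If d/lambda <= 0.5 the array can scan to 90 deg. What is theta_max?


lambda/d - 1 = 1/0.84600 - 1 = 0.1820331
theta_max = asin(0.1820331) = 10.49 deg

10.49 deg


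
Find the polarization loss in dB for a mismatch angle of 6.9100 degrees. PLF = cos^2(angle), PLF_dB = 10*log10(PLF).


PLF_linear = cos^2(6.9100 deg) = 0.9855255
PLF_dB = 10 * log10(0.9855255) = -0.06332 dB

-0.06332 dB


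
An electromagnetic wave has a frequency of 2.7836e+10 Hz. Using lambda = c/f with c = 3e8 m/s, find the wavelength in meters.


lambda = c / f = 3.0000e+08 / 2.7836e+10 = 0.01078 m

0.01078 m


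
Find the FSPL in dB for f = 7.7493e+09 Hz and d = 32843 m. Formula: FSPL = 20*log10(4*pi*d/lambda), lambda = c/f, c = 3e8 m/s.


lambda = c / f = 3.0000e+08 / 7.7493e+09 = 0.03871317 m
FSPL = 20 * log10(4*pi*32843/0.03871317) = 140.6 dB

140.6 dB


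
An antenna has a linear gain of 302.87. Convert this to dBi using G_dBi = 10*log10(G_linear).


G_dBi = 10 * log10(302.87) = 24.81 dBi

24.81 dBi


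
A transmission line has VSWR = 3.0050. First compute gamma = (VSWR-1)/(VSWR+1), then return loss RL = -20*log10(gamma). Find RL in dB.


gamma = (3.0050 - 1) / (3.0050 + 1) = 0.5006242
RL = -20 * log10(0.5006242) = 6.010 dB

6.010 dB


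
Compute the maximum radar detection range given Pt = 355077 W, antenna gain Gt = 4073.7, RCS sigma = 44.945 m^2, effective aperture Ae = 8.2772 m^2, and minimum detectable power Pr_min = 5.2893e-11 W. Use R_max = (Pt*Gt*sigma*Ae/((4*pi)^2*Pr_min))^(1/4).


R^4 = 355077*4073.7*44.945*8.2772 / ((4*pi)^2 * 5.2893e-11) = 6.442560e+19
R_max = 6.442560e+19^0.25 = 89591 m

89591 m


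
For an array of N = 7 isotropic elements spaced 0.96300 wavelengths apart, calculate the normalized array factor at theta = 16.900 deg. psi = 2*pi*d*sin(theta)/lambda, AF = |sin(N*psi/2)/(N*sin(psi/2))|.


psi = 2*pi*0.96300*sin(16.900 deg) = 1.758954 rad
AF = |sin(7*1.758954/2) / (7*sin(1.758954/2))| = 0.02346

0.02346


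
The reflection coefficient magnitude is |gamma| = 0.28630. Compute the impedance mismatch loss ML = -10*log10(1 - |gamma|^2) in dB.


ML = -10 * log10(1 - 0.28630^2) = -10 * log10(0.91803231) = 0.3714 dB

0.3714 dB


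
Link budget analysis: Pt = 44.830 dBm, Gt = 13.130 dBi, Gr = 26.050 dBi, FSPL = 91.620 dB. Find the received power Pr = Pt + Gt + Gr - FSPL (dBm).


Pr = 44.830 + 13.130 + 26.050 - 91.620 = -7.61 dBm

-7.61 dBm


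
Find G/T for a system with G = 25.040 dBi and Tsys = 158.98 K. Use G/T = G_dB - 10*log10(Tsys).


G/T = 25.040 - 10*log10(158.98) = 25.040 - 22.01342 = 3.027 dB/K

3.027 dB/K


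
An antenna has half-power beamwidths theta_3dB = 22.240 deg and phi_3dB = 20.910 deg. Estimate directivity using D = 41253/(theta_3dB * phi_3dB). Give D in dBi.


D_linear = 41253 / (22.240 * 20.910) = 88.70880
D_dBi = 10 * log10(88.70880) = 19.48 dBi

19.48 dBi


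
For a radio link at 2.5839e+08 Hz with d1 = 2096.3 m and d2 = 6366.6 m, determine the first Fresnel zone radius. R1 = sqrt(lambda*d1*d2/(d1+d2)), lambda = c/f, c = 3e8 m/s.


lambda = c / f = 3.0000e+08 / 2.5839e+08 = 1.161036 m
R1 = sqrt(1.161036 * 2096.3 * 6366.6 / (2096.3 + 6366.6)) = 42.79 m

42.79 m


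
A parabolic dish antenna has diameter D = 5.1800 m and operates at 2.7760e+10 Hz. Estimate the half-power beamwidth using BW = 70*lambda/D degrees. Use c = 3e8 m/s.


lambda = c / f = 3.0000e+08 / 2.7760e+10 = 0.01080692 m
BW = 70 * 0.01080692 / 5.1800 = 0.1460 deg

0.1460 deg


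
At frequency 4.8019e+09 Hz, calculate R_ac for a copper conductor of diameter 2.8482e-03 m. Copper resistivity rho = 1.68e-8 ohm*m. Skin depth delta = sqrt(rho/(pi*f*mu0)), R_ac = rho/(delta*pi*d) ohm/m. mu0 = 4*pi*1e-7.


delta = sqrt(1.68e-8 / (pi * 4.8019e+09 * 4*pi*1e-7)) = 9.413870e-07 m
R_ac = 1.68e-8 / (9.413870e-07 * pi * 2.8482e-03) = 1.994 ohm/m

1.994 ohm/m


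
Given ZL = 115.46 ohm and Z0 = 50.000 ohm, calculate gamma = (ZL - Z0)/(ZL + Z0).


gamma = (115.46 - 50.000) / (115.46 + 50.000) = 0.3956

0.3956


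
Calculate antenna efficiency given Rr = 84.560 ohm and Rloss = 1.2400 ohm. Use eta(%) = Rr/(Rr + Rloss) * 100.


eta = 84.560 / (84.560 + 1.2400) * 100 = 98.55%

98.55%


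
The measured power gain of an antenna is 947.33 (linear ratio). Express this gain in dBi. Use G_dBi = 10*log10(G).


G_dBi = 10 * log10(947.33) = 29.77 dBi

29.77 dBi


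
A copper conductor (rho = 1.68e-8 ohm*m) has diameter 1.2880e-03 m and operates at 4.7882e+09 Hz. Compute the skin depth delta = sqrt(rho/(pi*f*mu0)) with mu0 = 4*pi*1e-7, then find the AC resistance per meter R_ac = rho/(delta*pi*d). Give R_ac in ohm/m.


delta = sqrt(1.68e-8 / (pi * 4.7882e+09 * 4*pi*1e-7)) = 9.427328e-07 m
R_ac = 1.68e-8 / (9.427328e-07 * pi * 1.2880e-03) = 4.404 ohm/m

4.404 ohm/m


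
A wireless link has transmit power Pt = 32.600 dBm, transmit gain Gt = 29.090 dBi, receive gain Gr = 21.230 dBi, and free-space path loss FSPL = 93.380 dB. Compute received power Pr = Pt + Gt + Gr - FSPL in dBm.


Pr = 32.600 + 29.090 + 21.230 - 93.380 = -10.46 dBm

-10.46 dBm


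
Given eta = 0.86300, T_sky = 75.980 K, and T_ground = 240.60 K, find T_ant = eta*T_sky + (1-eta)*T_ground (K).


T_ant = 0.86300 * 75.980 + (1 - 0.86300) * 240.60 = 98.53 K

98.53 K


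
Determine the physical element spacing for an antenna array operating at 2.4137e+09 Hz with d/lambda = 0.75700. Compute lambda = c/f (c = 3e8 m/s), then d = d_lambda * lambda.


lambda = c / f = 3.0000e+08 / 2.4137e+09 = 0.1242905 m
d = 0.75700 * 0.1242905 = 0.09409 m

0.09409 m


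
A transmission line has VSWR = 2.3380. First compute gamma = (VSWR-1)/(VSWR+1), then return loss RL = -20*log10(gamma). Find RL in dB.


gamma = (2.3380 - 1) / (2.3380 + 1) = 0.4008388
RL = -20 * log10(0.4008388) = 7.941 dB

7.941 dB


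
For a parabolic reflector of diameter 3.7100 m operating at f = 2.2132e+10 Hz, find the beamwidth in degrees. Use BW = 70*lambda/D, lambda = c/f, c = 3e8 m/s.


lambda = c / f = 3.0000e+08 / 2.2132e+10 = 0.01355503 m
BW = 70 * 0.01355503 / 3.7100 = 0.2558 deg

0.2558 deg


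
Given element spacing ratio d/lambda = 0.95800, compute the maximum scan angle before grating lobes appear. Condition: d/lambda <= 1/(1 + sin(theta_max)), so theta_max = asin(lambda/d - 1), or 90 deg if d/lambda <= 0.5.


lambda/d - 1 = 1/0.95800 - 1 = 0.04384134
theta_max = asin(0.04384134) = 2.513 deg

2.513 deg


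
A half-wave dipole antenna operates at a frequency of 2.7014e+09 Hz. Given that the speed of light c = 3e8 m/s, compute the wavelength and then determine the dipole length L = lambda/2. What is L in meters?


lambda = c / f = 3.0000e+08 / 2.7014e+09 = 0.1110535 m
L = lambda / 2 = 0.1110535 / 2 = 0.05553 m

0.05553 m


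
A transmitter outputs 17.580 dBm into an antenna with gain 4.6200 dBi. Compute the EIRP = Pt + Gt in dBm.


EIRP = Pt + Gt = 17.580 + 4.6200 = 22.20 dBm

22.20 dBm


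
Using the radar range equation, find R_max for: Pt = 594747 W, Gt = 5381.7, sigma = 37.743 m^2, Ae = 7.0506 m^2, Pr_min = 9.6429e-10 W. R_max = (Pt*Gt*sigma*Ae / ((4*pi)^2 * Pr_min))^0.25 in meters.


R^4 = 594747*5381.7*37.743*7.0506 / ((4*pi)^2 * 9.6429e-10) = 5.593541e+18
R_max = 5.593541e+18^0.25 = 48632 m

48632 m


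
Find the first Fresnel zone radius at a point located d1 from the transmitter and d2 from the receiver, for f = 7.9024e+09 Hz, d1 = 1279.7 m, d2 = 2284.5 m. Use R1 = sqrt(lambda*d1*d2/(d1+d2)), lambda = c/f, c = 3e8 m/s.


lambda = c / f = 3.0000e+08 / 7.9024e+09 = 0.03796315 m
R1 = sqrt(0.03796315 * 1279.7 * 2284.5 / (1279.7 + 2284.5)) = 5.580 m

5.580 m


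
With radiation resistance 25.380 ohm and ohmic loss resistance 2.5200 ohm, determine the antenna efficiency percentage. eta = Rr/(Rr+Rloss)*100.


eta = 25.380 / (25.380 + 2.5200) * 100 = 90.97%

90.97%


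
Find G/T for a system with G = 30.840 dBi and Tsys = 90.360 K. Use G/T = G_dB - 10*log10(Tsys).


G/T = 30.840 - 10*log10(90.360) = 30.840 - 19.55976 = 11.28 dB/K

11.28 dB/K


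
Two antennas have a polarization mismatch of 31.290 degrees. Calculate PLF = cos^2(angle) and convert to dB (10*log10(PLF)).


PLF_linear = cos^2(31.290 deg) = 0.7302548
PLF_dB = 10 * log10(0.7302548) = -1.365 dB

-1.365 dB


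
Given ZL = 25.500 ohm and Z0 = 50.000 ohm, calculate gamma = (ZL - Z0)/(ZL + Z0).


gamma = (25.500 - 50.000) / (25.500 + 50.000) = -0.3245

-0.3245


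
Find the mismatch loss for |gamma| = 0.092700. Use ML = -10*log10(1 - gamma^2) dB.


ML = -10 * log10(1 - 0.092700^2) = -10 * log10(0.99140671) = 0.03748 dB

0.03748 dB


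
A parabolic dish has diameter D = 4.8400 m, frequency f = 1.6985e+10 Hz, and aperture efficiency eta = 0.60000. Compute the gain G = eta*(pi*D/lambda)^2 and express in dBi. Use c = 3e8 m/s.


lambda = c / f = 3.0000e+08 / 1.6985e+10 = 0.01766264 m
G_linear = 0.60000 * (pi * 4.8400 / 0.01766264)^2 = 444662.5
G_dBi = 10 * log10(444662.5) = 56.48 dBi

56.48 dBi


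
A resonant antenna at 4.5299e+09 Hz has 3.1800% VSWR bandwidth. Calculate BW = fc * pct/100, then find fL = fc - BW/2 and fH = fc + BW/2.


BW = 4.5299e+09 * 3.1800/100 = 1.440508e+08 Hz
fL = 4.5299e+09 - 1.440508e+08/2 = 4.458e+09 Hz
fH = 4.5299e+09 + 1.440508e+08/2 = 4.602e+09 Hz

BW=1.441e+08 Hz, fL=4.458e+09 Hz, fH=4.602e+09 Hz
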